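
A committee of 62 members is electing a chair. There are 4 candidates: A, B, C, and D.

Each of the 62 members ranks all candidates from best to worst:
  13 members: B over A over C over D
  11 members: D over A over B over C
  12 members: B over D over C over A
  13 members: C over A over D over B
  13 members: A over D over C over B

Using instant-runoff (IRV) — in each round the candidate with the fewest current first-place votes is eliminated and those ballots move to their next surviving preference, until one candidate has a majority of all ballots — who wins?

Round 1: A 13, B 25, C 13, D 11. D eliminated.
Round 2: A 24, B 25, C 13. C eliminated.
Round 3: A 37, B 25. A has a majority (≥32).

A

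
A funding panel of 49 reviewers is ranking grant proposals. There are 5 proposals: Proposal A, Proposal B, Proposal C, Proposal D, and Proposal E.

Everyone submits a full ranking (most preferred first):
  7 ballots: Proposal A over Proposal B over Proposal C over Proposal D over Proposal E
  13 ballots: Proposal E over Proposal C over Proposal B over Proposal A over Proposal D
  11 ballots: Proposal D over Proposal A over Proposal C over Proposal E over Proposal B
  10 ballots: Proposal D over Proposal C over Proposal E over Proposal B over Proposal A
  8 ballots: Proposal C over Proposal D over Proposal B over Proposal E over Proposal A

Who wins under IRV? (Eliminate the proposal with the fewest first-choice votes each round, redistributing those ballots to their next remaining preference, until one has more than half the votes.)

Proposal C

Round 1: Proposal A 7, Proposal B 0, Proposal C 8, Proposal D 21, Proposal E 13. Proposal B eliminated.
Round 2: Proposal A 7, Proposal C 8, Proposal D 21, Proposal E 13. Proposal A eliminated.
Round 3: Proposal C 15, Proposal D 21, Proposal E 13. Proposal E eliminated.
Round 4: Proposal C 28, Proposal D 21. Proposal C has a majority (≥25).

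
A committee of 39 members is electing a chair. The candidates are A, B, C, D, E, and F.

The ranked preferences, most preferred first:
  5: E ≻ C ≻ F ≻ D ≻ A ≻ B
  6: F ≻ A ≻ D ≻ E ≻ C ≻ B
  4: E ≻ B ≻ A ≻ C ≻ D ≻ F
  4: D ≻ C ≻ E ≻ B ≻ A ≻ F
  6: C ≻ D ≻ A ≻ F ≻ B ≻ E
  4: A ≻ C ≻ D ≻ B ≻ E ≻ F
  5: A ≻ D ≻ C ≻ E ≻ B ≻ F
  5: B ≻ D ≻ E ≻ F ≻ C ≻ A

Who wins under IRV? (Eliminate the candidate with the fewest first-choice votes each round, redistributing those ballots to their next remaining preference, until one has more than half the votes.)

A

Round 1: A 9, B 5, C 6, D 4, E 9, F 6. D eliminated.
Round 2: A 9, B 5, C 10, E 9, F 6. B eliminated.
Round 3: A 9, C 10, E 14, F 6. F eliminated.
Round 4: A 15, C 10, E 14. C eliminated.
Round 5: A 21, E 18. A has a majority (≥20).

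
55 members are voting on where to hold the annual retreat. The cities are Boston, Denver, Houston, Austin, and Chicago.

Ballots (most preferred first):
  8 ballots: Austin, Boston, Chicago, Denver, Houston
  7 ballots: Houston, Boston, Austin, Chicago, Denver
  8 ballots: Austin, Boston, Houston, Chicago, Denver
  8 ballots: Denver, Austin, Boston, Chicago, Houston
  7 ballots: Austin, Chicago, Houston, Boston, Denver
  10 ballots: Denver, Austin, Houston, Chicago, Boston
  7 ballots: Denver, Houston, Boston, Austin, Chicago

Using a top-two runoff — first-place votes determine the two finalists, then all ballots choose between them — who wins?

Round 1 first-place votes: Boston 0, Denver 25, Houston 7, Austin 23, Chicago 0. Denver and Austin advance.
Runoff: Denver is ranked above Austin on 25 ballots, Austin above Denver on 30.

Austin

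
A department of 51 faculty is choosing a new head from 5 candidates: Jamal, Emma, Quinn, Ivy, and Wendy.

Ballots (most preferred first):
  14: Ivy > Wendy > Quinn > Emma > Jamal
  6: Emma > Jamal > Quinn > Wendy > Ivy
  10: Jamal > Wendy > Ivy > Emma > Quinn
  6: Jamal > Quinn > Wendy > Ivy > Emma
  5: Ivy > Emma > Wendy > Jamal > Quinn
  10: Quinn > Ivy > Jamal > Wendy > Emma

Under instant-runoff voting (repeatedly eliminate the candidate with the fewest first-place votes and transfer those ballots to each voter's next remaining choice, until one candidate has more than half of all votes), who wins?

Round 1: Jamal 16, Emma 6, Quinn 10, Ivy 19, Wendy 0. Wendy eliminated.
Round 2: Jamal 16, Emma 6, Quinn 10, Ivy 19. Emma eliminated.
Round 3: Jamal 22, Quinn 10, Ivy 19. Quinn eliminated.
Round 4: Jamal 22, Ivy 29. Ivy has a majority (≥26).

Ivy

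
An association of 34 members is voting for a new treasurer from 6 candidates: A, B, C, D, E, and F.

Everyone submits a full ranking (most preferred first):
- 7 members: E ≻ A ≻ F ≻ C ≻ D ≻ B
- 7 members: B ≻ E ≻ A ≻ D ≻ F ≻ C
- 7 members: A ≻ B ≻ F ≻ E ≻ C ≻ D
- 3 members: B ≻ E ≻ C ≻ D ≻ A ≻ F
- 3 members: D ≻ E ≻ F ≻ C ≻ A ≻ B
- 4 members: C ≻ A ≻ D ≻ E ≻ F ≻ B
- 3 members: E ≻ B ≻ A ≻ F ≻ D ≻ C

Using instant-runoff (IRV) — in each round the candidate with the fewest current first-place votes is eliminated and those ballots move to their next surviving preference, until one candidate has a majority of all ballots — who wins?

Round 1: A 7, B 10, C 4, D 3, E 10, F 0. F eliminated.
Round 2: A 7, B 10, C 4, D 3, E 10. D eliminated.
Round 3: A 7, B 10, C 4, E 13. C eliminated.
Round 4: A 11, B 10, E 13. B eliminated.
Round 5: A 11, E 23. E has a majority (≥18).

E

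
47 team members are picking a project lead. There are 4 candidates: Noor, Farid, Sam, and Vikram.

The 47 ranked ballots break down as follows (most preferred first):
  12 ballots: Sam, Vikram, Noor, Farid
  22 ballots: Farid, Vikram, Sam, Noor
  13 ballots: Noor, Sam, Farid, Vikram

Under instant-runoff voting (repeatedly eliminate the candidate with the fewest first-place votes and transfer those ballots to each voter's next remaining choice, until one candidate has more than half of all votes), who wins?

Round 1: Noor 13, Farid 22, Sam 12, Vikram 0. Vikram eliminated.
Round 2: Noor 13, Farid 22, Sam 12. Sam eliminated.
Round 3: Noor 25, Farid 22. Noor has a majority (≥24).

Noor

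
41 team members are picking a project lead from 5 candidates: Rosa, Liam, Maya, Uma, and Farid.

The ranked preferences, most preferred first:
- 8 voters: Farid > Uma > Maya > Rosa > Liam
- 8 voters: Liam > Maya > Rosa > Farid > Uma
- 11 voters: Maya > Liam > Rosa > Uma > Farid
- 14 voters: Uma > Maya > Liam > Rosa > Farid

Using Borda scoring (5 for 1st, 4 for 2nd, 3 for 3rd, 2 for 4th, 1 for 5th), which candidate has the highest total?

Rosa: 8×2 + 8×3 + 11×3 + 14×2 = 101
Liam: 8×1 + 8×5 + 11×4 + 14×3 = 134
Maya: 8×3 + 8×4 + 11×5 + 14×4 = 167
Uma: 8×4 + 8×1 + 11×2 + 14×5 = 132
Farid: 8×5 + 8×2 + 11×1 + 14×1 = 81

Maya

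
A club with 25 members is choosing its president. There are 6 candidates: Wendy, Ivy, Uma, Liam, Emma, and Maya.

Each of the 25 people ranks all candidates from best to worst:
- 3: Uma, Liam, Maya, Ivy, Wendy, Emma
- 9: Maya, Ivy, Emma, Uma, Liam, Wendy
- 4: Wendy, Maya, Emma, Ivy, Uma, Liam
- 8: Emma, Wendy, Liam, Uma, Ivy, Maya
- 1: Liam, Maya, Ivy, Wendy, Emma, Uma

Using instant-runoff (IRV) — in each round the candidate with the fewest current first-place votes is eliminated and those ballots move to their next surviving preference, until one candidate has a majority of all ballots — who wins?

Round 1: Wendy 4, Ivy 0, Uma 3, Liam 1, Emma 8, Maya 9. Ivy eliminated.
Round 2: Wendy 4, Uma 3, Liam 1, Emma 8, Maya 9. Liam eliminated.
Round 3: Wendy 4, Uma 3, Emma 8, Maya 10. Uma eliminated.
Round 4: Wendy 4, Emma 8, Maya 13. Maya has a majority (≥13).

Maya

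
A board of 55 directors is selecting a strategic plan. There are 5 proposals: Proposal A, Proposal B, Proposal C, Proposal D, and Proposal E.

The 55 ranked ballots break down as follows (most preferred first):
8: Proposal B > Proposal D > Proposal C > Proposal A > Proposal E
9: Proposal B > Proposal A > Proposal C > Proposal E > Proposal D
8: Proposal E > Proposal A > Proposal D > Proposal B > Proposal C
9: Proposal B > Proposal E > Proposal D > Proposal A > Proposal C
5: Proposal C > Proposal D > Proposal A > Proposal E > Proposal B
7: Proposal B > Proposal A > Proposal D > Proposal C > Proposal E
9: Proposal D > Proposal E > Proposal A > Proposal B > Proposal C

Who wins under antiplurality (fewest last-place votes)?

Proposal A

Last-place votes: Proposal A 0, Proposal B 5, Proposal C 26, Proposal D 9, Proposal E 15.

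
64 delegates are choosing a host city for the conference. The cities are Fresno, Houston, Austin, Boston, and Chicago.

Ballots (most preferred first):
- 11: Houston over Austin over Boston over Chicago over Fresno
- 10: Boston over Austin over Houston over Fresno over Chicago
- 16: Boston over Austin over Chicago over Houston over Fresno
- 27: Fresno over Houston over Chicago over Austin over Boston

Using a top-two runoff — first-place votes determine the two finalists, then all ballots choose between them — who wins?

Round 1 first-place votes: Fresno 27, Houston 11, Austin 0, Boston 26, Chicago 0. Fresno and Boston advance.
Runoff: Fresno is ranked above Boston on 27 ballots, Boston above Fresno on 37.

Boston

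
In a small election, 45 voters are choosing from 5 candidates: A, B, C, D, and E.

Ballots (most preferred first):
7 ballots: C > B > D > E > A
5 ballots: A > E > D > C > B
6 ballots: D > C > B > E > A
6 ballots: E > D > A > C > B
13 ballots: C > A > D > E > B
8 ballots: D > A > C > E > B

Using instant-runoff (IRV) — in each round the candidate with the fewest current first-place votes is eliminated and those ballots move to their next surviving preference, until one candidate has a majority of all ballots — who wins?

D

Round 1: A 5, B 0, C 20, D 14, E 6. B eliminated.
Round 2: A 5, C 20, D 14, E 6. A eliminated.
Round 3: C 20, D 14, E 11. E eliminated.
Round 4: C 20, D 25. D has a majority (≥23).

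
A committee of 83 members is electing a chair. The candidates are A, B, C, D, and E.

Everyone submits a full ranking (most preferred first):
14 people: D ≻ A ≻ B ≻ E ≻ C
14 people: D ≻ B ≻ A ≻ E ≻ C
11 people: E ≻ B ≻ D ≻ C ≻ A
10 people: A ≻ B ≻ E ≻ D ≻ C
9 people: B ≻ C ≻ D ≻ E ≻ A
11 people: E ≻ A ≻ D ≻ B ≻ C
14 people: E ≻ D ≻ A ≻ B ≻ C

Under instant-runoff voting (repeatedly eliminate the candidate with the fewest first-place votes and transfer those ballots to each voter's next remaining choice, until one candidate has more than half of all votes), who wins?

E

Round 1: A 10, B 9, C 0, D 28, E 36. C eliminated.
Round 2: A 10, B 9, D 28, E 36. B eliminated.
Round 3: A 10, D 37, E 36. A eliminated.
Round 4: D 37, E 46. E has a majority (≥42).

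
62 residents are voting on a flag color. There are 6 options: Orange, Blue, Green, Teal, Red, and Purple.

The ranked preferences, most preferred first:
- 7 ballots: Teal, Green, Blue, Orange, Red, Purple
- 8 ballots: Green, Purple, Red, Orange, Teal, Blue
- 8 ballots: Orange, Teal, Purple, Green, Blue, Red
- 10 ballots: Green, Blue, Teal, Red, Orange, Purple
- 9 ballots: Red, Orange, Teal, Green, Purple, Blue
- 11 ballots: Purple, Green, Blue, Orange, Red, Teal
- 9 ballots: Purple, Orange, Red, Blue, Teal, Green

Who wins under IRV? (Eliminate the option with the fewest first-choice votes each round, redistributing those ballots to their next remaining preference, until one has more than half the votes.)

Green

Round 1: Orange 8, Blue 0, Green 18, Teal 7, Red 9, Purple 20. Blue eliminated.
Round 2: Orange 8, Green 18, Teal 7, Red 9, Purple 20. Teal eliminated.
Round 3: Orange 8, Green 25, Red 9, Purple 20. Orange eliminated.
Round 4: Green 25, Red 9, Purple 28. Red eliminated.
Round 5: Green 34, Purple 28. Green has a majority (≥32).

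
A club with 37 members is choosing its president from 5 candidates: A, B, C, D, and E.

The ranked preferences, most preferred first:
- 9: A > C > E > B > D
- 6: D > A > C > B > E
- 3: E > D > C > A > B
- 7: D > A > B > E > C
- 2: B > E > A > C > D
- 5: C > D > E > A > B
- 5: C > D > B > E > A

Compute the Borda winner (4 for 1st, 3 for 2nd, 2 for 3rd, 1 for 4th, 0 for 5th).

A: 9×4 + 6×3 + 3×1 + 7×3 + 2×2 + 5×1 + 5×0 = 87
B: 9×1 + 6×1 + 3×0 + 7×2 + 2×4 + 5×0 + 5×2 = 47
C: 9×3 + 6×2 + 3×2 + 7×0 + 2×1 + 5×4 + 5×4 = 87
D: 9×0 + 6×4 + 3×3 + 7×4 + 2×0 + 5×3 + 5×3 = 91
E: 9×2 + 6×0 + 3×4 + 7×1 + 2×3 + 5×2 + 5×1 = 58

D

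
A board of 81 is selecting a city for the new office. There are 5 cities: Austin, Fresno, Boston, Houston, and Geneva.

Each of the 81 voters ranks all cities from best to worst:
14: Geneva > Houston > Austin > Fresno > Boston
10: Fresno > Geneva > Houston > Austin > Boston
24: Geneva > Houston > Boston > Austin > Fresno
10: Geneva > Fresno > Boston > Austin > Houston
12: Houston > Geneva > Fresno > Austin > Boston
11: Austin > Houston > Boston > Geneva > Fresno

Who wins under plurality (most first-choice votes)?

Geneva

First-place votes: Austin 11, Fresno 10, Boston 0, Houston 12, Geneva 48.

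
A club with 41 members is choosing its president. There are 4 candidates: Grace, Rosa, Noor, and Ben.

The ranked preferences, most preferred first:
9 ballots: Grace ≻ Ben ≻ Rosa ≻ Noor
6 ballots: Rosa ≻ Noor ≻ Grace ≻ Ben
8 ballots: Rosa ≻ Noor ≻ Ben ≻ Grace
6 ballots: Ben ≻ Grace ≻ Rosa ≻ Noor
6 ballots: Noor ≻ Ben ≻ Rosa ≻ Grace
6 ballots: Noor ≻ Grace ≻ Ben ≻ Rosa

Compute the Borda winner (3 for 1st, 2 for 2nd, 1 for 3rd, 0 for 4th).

Grace: 9×3 + 6×1 + 8×0 + 6×2 + 6×0 + 6×2 = 57
Rosa: 9×1 + 6×3 + 8×3 + 6×1 + 6×1 + 6×0 = 63
Noor: 9×0 + 6×2 + 8×2 + 6×0 + 6×3 + 6×3 = 64
Ben: 9×2 + 6×0 + 8×1 + 6×3 + 6×2 + 6×1 = 62

Noor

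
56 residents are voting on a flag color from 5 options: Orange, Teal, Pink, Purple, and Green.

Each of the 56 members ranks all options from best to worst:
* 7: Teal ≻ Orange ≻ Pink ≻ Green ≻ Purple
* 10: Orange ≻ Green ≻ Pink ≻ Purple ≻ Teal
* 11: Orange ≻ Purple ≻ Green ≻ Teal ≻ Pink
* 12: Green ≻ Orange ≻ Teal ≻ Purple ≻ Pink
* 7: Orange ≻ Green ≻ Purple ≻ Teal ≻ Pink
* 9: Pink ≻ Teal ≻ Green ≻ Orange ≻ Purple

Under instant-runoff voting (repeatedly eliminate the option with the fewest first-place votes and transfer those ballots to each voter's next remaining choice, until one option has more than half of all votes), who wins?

Orange

Round 1: Orange 28, Teal 7, Pink 9, Purple 0, Green 12. Purple eliminated.
Round 2: Orange 28, Teal 7, Pink 9, Green 12. Teal eliminated.
Round 3: Orange 35, Pink 9, Green 12. Orange has a majority (≥29).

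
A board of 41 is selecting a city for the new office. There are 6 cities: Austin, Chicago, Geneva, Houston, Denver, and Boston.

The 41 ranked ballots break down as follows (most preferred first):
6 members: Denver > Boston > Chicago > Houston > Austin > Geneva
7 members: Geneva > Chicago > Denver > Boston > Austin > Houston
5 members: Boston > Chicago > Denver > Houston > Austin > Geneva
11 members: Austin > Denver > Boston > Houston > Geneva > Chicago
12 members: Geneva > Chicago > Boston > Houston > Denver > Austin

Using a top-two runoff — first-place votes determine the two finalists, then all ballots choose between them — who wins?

Austin

Round 1 first-place votes: Austin 11, Chicago 0, Geneva 19, Houston 0, Denver 6, Boston 5. Geneva and Austin advance.
Runoff: Geneva is ranked above Austin on 19 ballots, Austin above Geneva on 22.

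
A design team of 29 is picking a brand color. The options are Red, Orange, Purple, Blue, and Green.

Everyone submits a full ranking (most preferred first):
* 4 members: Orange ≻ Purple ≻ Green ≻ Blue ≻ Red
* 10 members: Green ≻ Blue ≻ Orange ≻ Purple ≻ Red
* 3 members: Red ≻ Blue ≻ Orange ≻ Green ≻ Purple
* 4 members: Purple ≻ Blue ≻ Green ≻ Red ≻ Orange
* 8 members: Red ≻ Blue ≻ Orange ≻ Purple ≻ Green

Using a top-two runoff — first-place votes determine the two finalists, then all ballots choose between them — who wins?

Green

Round 1 first-place votes: Red 11, Orange 4, Purple 4, Blue 0, Green 10. Red and Green advance.
Runoff: Red is ranked above Green on 11 ballots, Green above Red on 18.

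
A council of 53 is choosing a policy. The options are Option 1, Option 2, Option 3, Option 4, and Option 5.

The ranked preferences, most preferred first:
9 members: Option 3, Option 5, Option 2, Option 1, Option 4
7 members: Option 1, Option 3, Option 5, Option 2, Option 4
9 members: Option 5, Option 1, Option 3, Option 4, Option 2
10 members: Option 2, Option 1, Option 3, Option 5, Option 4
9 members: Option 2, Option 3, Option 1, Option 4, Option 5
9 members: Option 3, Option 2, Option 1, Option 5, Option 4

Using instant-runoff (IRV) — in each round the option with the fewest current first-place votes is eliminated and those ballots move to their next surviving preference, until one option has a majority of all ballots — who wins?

Option 3

Round 1: Option 1 7, Option 2 19, Option 3 18, Option 4 0, Option 5 9. Option 4 eliminated.
Round 2: Option 1 7, Option 2 19, Option 3 18, Option 5 9. Option 1 eliminated.
Round 3: Option 2 19, Option 3 25, Option 5 9. Option 5 eliminated.
Round 4: Option 2 19, Option 3 34. Option 3 has a majority (≥27).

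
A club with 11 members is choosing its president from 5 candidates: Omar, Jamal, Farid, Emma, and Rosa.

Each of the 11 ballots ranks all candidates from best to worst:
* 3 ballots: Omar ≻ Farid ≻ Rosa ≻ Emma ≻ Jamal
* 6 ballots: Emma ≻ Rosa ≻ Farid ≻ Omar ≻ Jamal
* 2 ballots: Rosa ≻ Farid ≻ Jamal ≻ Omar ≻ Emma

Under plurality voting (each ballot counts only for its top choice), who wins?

Emma

First-place votes: Omar 3, Jamal 0, Farid 0, Emma 6, Rosa 2.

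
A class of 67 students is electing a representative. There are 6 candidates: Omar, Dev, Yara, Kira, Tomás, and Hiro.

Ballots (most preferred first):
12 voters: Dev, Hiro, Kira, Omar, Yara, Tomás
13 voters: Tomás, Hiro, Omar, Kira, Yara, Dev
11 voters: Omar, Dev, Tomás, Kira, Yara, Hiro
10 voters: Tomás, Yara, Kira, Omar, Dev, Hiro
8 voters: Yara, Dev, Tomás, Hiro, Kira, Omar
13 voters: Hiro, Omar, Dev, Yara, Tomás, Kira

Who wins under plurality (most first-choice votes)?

First-place votes: Omar 11, Dev 12, Yara 8, Kira 0, Tomás 23, Hiro 13.

Tomás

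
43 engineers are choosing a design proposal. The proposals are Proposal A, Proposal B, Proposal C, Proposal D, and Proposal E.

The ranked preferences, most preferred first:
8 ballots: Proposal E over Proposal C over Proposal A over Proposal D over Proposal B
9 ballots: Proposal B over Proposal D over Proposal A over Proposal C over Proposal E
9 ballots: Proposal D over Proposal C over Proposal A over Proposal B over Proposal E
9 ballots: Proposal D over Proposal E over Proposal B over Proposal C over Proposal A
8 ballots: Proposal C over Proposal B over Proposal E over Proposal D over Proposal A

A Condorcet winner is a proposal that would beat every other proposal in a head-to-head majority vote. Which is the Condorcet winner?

Proposal D

Proposal D vs Proposal A: 35–8
Proposal D vs Proposal B: 26–17
Proposal D vs Proposal C: 27–16
Proposal D vs Proposal E: 27–16
Proposal D beats every other proposal.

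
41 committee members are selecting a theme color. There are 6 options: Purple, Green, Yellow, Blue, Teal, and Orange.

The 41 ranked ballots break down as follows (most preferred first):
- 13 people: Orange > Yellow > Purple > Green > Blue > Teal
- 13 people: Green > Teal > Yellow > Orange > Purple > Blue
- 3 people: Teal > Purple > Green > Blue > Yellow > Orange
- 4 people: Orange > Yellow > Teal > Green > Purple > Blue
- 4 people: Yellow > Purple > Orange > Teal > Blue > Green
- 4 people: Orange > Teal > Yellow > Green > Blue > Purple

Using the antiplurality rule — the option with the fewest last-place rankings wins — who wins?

Yellow

Last-place votes: Purple 4, Green 4, Yellow 0, Blue 17, Teal 13, Orange 3.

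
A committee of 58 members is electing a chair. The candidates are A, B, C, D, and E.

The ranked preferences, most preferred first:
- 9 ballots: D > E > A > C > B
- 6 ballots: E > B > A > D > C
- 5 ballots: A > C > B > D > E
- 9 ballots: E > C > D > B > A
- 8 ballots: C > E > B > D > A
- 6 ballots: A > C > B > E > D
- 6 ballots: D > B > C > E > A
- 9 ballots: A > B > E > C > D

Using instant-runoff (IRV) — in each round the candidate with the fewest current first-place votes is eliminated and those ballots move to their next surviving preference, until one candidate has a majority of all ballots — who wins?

E

Round 1: A 20, B 0, C 8, D 15, E 15. B eliminated.
Round 2: A 20, C 8, D 15, E 15. C eliminated.
Round 3: A 20, D 15, E 23. D eliminated.
Round 4: A 20, E 38. E has a majority (≥30).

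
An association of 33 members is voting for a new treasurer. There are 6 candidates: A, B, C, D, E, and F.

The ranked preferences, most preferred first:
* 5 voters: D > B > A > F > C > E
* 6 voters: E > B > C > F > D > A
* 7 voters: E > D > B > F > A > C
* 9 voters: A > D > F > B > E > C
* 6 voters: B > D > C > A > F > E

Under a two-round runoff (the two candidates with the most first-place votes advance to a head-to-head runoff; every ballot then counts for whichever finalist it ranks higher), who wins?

Round 1 first-place votes: A 9, B 6, C 0, D 5, E 13, F 0. E and A advance.
Runoff: E is ranked above A on 13 ballots, A above E on 20.

A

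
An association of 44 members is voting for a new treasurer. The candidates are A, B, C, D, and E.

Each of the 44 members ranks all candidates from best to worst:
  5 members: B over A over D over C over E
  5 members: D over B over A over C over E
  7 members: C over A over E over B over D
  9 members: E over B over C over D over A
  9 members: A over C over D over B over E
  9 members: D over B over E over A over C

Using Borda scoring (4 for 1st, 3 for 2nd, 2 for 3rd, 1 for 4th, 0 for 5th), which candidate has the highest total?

A: 5×3 + 5×2 + 7×3 + 9×0 + 9×4 + 9×1 = 91
B: 5×4 + 5×3 + 7×1 + 9×3 + 9×1 + 9×3 = 105
C: 5×1 + 5×1 + 7×4 + 9×2 + 9×3 + 9×0 = 83
D: 5×2 + 5×4 + 7×0 + 9×1 + 9×2 + 9×4 = 93
E: 5×0 + 5×0 + 7×2 + 9×4 + 9×0 + 9×2 = 68

B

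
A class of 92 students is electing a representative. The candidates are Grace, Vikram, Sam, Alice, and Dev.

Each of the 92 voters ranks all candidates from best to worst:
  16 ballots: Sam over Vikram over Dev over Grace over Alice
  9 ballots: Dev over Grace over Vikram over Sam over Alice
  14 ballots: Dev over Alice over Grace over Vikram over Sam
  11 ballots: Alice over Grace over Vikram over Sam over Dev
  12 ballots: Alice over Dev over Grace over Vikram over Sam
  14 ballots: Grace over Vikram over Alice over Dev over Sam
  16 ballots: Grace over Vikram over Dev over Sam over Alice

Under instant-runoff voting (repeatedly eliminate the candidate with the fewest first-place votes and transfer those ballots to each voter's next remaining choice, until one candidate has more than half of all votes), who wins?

Round 1: Grace 30, Vikram 0, Sam 16, Alice 23, Dev 23. Vikram eliminated.
Round 2: Grace 30, Sam 16, Alice 23, Dev 23. Sam eliminated.
Round 3: Grace 30, Alice 23, Dev 39. Alice eliminated.
Round 4: Grace 41, Dev 51. Dev has a majority (≥47).

Dev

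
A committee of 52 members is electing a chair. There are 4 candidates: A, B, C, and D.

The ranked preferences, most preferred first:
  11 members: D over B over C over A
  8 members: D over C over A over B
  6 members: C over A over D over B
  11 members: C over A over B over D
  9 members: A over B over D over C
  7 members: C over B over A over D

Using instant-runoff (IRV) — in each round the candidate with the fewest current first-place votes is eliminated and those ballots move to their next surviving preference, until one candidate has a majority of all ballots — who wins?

D

Round 1: A 9, B 0, C 24, D 19. B eliminated.
Round 2: A 9, C 24, D 19. A eliminated.
Round 3: C 24, D 28. D has a majority (≥27).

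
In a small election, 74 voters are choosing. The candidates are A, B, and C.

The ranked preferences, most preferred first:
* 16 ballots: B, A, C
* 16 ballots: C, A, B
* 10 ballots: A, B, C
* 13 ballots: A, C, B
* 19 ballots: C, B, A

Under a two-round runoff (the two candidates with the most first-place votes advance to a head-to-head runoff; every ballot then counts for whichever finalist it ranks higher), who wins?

A

Round 1 first-place votes: A 23, B 16, C 35. C and A advance.
Runoff: C is ranked above A on 35 ballots, A above C on 39.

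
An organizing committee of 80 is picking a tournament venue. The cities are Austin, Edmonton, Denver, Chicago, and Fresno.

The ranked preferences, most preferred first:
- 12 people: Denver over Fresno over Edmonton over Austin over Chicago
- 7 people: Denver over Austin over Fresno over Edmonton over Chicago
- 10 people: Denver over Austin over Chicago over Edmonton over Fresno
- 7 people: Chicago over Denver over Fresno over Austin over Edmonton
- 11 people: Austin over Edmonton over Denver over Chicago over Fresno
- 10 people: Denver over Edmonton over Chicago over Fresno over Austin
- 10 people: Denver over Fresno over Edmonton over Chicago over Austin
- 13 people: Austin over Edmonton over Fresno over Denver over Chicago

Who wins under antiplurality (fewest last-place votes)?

Last-place votes: Austin 20, Edmonton 7, Denver 0, Chicago 32, Fresno 21.

Denver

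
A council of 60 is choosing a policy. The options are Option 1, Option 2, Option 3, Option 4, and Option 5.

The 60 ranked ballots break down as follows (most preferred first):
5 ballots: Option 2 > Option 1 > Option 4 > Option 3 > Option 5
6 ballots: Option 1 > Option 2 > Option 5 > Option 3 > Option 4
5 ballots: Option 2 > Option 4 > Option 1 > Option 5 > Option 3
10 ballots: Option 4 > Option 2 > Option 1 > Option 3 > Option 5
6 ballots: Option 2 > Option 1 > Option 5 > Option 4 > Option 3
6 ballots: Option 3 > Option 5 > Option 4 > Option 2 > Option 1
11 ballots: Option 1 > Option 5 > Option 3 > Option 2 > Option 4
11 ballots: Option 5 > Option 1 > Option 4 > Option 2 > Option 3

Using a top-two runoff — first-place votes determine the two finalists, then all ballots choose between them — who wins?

Round 1 first-place votes: Option 1 17, Option 2 16, Option 3 6, Option 4 10, Option 5 11. Option 1 and Option 2 advance.
Runoff: Option 1 is ranked above Option 2 on 28 ballots, Option 2 above Option 1 on 32.

Option 2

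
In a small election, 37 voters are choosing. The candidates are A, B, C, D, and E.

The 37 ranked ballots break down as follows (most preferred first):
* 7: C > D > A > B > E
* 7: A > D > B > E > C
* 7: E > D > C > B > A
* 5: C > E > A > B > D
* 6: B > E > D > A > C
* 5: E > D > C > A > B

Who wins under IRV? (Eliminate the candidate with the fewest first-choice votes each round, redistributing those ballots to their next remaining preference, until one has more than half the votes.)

E

Round 1: A 7, B 6, C 12, D 0, E 12. D eliminated.
Round 2: A 7, B 6, C 12, E 12. B eliminated.
Round 3: A 7, C 12, E 18. A eliminated.
Round 4: C 12, E 25. E has a majority (≥19).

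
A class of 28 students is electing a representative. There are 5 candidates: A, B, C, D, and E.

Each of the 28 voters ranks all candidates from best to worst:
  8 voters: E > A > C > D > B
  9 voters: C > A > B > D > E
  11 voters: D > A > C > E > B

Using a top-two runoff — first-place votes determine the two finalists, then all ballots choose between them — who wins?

C

Round 1 first-place votes: A 0, B 0, C 9, D 11, E 8. D and C advance.
Runoff: D is ranked above C on 11 ballots, C above D on 17.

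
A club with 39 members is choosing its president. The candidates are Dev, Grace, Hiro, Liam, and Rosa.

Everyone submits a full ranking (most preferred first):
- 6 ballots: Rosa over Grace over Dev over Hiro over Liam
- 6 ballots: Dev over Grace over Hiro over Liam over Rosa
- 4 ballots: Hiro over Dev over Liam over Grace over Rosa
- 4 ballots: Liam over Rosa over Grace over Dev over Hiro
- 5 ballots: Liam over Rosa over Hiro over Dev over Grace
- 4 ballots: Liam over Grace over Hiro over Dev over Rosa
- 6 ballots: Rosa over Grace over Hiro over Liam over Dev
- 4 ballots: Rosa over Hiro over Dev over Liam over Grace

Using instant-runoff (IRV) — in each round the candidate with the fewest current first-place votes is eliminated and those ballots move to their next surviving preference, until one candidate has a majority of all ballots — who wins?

Round 1: Dev 6, Grace 0, Hiro 4, Liam 13, Rosa 16. Grace eliminated.
Round 2: Dev 6, Hiro 4, Liam 13, Rosa 16. Hiro eliminated.
Round 3: Dev 10, Liam 13, Rosa 16. Dev eliminated.
Round 4: Liam 23, Rosa 16. Liam has a majority (≥20).

Liam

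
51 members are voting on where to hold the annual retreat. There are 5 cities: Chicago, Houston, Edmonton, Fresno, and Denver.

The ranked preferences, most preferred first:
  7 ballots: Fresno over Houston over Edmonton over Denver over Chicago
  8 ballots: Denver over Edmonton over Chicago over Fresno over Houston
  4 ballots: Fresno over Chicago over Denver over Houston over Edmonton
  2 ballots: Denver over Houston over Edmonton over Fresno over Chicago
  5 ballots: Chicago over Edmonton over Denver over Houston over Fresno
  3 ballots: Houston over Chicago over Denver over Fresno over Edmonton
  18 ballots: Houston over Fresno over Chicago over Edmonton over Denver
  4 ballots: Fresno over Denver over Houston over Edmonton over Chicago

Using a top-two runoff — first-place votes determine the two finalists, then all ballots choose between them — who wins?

Houston

Round 1 first-place votes: Chicago 5, Houston 21, Edmonton 0, Fresno 15, Denver 10. Houston and Fresno advance.
Runoff: Houston is ranked above Fresno on 28 ballots, Fresno above Houston on 23.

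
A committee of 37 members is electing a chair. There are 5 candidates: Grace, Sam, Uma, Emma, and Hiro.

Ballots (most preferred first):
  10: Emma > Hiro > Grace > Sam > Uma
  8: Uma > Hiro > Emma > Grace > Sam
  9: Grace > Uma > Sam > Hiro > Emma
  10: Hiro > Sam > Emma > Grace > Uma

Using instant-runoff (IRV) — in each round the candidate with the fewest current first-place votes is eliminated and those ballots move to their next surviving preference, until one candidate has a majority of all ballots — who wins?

Round 1: Grace 9, Sam 0, Uma 8, Emma 10, Hiro 10. Sam eliminated.
Round 2: Grace 9, Uma 8, Emma 10, Hiro 10. Uma eliminated.
Round 3: Grace 9, Emma 10, Hiro 18. Grace eliminated.
Round 4: Emma 10, Hiro 27. Hiro has a majority (≥19).

Hiro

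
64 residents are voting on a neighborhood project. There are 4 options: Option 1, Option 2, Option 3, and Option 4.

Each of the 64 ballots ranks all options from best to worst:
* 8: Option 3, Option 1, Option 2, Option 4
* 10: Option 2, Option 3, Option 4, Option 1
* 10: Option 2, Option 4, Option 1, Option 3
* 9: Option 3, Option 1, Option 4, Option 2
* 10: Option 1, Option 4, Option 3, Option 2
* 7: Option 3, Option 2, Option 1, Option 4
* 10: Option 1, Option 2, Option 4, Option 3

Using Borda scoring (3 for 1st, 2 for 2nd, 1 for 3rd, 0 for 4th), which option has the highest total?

Option 1: 8×2 + 10×0 + 10×1 + 9×2 + 10×3 + 7×1 + 10×3 = 111
Option 2: 8×1 + 10×3 + 10×3 + 9×0 + 10×0 + 7×2 + 10×2 = 102
Option 3: 8×3 + 10×2 + 10×0 + 9×3 + 10×1 + 7×3 + 10×0 = 102
Option 4: 8×0 + 10×1 + 10×2 + 9×1 + 10×2 + 7×0 + 10×1 = 69

Option 1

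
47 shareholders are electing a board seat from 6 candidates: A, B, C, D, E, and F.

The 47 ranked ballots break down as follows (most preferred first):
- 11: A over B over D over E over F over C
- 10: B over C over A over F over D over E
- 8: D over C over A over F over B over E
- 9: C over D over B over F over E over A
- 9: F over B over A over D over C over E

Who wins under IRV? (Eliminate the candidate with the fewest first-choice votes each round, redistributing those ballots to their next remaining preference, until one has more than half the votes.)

Round 1: A 11, B 10, C 9, D 8, E 0, F 9. E eliminated.
Round 2: A 11, B 10, C 9, D 8, F 9. D eliminated.
Round 3: A 11, B 10, C 17, F 9. F eliminated.
Round 4: A 11, B 19, C 17. A eliminated.
Round 5: B 30, C 17. B has a majority (≥24).

B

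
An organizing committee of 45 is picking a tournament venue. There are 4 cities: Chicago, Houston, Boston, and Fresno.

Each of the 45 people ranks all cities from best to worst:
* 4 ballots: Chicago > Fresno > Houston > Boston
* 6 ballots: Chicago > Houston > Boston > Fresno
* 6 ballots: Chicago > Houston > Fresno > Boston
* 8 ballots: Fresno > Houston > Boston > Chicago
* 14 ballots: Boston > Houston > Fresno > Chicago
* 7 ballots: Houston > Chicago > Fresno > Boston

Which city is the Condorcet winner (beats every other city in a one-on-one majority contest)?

Houston vs Chicago: 29–16
Houston vs Boston: 31–14
Houston vs Fresno: 33–12
Houston beats every other city.

Houston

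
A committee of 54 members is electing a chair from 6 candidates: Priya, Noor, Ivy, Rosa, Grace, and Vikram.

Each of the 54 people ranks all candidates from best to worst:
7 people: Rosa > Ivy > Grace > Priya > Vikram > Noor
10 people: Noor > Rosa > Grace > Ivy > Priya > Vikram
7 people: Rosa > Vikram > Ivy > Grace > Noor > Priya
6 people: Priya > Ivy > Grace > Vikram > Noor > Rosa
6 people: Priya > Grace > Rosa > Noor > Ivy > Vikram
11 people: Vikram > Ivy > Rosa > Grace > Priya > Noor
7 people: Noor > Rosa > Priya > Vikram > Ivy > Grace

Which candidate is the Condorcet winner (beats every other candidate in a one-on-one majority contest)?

Rosa vs Priya: 42–12
Rosa vs Noor: 31–23
Rosa vs Ivy: 37–17
Rosa vs Grace: 42–12
Rosa vs Vikram: 37–17
Rosa beats every other candidate.

Rosa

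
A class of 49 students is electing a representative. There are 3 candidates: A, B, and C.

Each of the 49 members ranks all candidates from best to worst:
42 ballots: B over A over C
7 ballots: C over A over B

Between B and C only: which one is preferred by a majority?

B

B is ranked above C on 42 ballots; C above B on 7.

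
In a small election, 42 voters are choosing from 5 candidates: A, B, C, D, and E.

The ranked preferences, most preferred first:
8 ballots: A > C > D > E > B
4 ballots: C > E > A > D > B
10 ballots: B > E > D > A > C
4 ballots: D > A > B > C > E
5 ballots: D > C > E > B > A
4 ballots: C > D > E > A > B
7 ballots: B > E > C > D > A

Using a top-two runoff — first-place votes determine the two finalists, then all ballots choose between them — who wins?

Round 1 first-place votes: A 8, B 17, C 8, D 9, E 0. B and D advance.
Runoff: B is ranked above D on 17 ballots, D above B on 25.

D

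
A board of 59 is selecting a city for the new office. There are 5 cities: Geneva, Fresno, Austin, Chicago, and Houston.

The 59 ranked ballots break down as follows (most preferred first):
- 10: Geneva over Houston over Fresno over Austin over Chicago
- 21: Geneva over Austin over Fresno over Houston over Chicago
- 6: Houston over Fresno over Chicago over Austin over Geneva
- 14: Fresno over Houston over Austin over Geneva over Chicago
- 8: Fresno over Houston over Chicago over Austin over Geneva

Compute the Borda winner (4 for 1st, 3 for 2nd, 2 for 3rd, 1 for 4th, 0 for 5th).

Geneva: 10×4 + 21×4 + 6×0 + 14×1 + 8×0 = 138
Fresno: 10×2 + 21×2 + 6×3 + 14×4 + 8×4 = 168
Austin: 10×1 + 21×3 + 6×1 + 14×2 + 8×1 = 115
Chicago: 10×0 + 21×0 + 6×2 + 14×0 + 8×2 = 28
Houston: 10×3 + 21×1 + 6×4 + 14×3 + 8×3 = 141

Fresno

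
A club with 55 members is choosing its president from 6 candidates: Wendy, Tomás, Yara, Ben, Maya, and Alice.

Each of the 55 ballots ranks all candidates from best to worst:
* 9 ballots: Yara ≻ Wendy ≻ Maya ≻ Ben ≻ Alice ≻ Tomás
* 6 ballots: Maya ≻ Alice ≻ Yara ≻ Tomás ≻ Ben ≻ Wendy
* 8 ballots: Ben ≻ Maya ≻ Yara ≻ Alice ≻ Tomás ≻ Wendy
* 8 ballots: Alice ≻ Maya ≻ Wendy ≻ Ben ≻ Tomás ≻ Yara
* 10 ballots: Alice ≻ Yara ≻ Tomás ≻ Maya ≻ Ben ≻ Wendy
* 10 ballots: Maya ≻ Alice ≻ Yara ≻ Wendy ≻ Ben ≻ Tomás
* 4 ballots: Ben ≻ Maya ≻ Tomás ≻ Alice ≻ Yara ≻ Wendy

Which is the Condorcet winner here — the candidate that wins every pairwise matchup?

Maya vs Wendy: 46–9
Maya vs Tomás: 45–10
Maya vs Yara: 36–19
Maya vs Ben: 43–12
Maya vs Alice: 37–18
Maya beats every other candidate.

Maya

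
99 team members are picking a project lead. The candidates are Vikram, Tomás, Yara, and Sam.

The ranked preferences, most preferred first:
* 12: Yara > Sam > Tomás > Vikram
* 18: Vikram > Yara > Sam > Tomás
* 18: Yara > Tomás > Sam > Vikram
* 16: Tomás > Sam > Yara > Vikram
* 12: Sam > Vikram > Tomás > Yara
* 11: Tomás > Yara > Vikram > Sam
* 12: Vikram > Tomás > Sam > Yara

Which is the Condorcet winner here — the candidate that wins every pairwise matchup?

Tomás

Tomás vs Vikram: 57–42
Tomás vs Yara: 51–48
Tomás vs Sam: 57–42
Tomás beats every other candidate.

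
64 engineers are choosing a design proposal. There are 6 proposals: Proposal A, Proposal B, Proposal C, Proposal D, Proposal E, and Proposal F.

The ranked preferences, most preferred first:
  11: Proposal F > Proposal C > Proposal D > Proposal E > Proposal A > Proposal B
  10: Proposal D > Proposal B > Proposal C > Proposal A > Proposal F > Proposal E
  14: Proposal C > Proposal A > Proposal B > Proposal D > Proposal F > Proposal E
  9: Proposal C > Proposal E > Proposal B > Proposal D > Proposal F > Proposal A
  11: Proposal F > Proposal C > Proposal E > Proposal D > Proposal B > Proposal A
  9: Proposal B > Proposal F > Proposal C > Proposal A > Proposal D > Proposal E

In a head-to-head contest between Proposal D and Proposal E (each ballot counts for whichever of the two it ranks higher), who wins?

Proposal D is ranked above Proposal E on 44 ballots; Proposal E above Proposal D on 20.

Proposal D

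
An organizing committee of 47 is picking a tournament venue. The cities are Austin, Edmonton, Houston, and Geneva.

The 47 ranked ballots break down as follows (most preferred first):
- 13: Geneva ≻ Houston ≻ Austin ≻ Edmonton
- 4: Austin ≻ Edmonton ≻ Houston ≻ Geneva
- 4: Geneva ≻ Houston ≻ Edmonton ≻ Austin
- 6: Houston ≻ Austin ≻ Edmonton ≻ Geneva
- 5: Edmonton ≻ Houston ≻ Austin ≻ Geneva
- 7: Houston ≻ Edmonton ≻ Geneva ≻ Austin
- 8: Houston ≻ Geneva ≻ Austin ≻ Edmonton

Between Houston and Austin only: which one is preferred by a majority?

Houston is ranked above Austin on 43 ballots; Austin above Houston on 4.

Houston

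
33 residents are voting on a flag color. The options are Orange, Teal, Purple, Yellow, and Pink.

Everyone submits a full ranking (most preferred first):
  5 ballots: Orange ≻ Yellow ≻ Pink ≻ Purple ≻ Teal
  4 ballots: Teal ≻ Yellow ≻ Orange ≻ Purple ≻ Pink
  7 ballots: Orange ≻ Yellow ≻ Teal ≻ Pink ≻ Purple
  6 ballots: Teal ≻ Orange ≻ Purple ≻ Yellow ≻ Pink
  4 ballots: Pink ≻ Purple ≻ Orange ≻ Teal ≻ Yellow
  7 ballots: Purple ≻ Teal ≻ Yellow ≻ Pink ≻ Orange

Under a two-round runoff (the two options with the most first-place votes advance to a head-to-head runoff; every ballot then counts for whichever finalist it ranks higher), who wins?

Round 1 first-place votes: Orange 12, Teal 10, Purple 7, Yellow 0, Pink 4. Orange and Teal advance.
Runoff: Orange is ranked above Teal on 16 ballots, Teal above Orange on 17.

Teal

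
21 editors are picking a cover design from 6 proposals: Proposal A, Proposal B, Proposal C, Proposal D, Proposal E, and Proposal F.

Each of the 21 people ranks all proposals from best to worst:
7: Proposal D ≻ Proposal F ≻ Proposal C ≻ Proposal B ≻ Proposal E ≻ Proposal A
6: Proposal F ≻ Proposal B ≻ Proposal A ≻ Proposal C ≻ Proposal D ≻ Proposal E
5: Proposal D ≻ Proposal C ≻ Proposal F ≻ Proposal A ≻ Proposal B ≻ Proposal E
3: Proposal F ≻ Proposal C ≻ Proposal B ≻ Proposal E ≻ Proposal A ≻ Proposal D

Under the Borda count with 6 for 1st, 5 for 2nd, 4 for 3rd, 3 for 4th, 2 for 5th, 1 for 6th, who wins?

Proposal A: 7×1 + 6×4 + 5×3 + 3×2 = 52
Proposal B: 7×3 + 6×5 + 5×2 + 3×4 = 73
Proposal C: 7×4 + 6×3 + 5×5 + 3×5 = 86
Proposal D: 7×6 + 6×2 + 5×6 + 3×1 = 87
Proposal E: 7×2 + 6×1 + 5×1 + 3×3 = 34
Proposal F: 7×5 + 6×6 + 5×4 + 3×6 = 109

Proposal F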